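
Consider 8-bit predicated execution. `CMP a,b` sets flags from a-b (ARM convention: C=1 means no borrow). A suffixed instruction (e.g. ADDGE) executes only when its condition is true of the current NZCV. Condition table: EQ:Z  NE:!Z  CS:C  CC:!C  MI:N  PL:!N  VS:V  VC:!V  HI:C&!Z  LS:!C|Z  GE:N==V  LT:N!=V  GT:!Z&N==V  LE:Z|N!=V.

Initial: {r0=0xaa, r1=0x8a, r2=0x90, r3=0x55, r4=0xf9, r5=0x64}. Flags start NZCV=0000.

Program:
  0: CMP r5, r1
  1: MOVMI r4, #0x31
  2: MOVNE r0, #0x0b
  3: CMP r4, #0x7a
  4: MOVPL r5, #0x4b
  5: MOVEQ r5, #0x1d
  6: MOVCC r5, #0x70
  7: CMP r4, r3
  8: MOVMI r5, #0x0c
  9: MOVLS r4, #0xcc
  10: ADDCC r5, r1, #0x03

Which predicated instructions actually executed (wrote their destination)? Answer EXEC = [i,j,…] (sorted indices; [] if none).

EXEC = [1,2,6,8,9,10]

[0] flags=1001 → (cmp)
[1] flags=1001 MI?T → r4=0x31
[2] flags=1001 NE?T → r0=0x0b
[3] flags=1000 → (cmp)
[4] flags=1000 PL?F → skip
[5] flags=1000 EQ?F → skip
[6] flags=1000 CC?T → r5=0x70
[7] flags=1000 → (cmp)
[8] flags=1000 MI?T → r5=0x0c
[9] flags=1000 LS?T → r4=0xcc
[10] flags=1000 CC?T → r5=0x8d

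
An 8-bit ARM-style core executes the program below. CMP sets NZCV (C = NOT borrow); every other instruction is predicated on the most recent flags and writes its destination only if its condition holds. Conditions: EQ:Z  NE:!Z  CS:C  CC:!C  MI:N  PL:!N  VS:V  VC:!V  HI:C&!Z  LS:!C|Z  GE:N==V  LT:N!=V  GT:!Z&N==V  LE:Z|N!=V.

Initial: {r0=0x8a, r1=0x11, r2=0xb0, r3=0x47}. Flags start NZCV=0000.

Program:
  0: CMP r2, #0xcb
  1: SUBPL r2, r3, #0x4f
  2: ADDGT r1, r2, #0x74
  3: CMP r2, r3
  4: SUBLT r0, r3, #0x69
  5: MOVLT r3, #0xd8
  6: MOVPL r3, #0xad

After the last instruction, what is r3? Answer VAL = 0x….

0: ✓ CMP  NZCV=1000
1: · SUBPL
2: · ADDGT
3: ✓ CMP  NZCV=0011
4: ✓ SUBLT  r0←0xde
5: ✓ MOVLT  r3←0xd8
6: ✓ MOVPL  r3←0xad

VAL = 0xad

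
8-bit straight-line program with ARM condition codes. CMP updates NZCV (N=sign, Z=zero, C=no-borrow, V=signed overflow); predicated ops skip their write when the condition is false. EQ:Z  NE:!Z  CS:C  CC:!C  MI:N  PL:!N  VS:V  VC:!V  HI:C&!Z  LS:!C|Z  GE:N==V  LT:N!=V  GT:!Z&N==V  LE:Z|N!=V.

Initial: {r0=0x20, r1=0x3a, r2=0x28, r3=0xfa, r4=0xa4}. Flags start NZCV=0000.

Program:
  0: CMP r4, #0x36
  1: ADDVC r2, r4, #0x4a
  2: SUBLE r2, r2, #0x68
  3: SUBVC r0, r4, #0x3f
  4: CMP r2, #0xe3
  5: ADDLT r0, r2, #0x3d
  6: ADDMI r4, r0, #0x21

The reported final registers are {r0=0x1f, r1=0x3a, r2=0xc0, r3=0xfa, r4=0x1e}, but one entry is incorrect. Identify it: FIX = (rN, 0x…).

FIX = (r0, 0xfd)

[0] flags=0011 → (cmp)
[1] flags=0011 VC?F → skip
[2] flags=0011 LE?T → r2=0xc0
[3] flags=0011 VC?F → skip
[4] flags=1000 → (cmp)
[5] flags=1000 LT?T → r0=0xfd
[6] flags=1000 MI?T → r4=0x1e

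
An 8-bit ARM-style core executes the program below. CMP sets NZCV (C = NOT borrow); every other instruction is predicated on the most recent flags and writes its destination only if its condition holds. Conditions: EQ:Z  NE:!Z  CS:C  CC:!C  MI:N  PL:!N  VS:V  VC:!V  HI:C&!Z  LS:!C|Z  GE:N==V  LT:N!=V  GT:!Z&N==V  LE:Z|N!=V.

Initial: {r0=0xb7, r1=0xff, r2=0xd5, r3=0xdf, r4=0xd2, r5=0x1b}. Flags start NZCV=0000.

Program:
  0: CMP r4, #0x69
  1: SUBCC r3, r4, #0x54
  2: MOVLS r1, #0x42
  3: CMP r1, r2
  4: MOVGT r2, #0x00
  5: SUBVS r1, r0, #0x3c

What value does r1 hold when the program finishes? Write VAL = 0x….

VAL = 0xff

0: ✓ CMP  NZCV=0011
1: · SUBCC
2: · MOVLS
3: ✓ CMP  NZCV=0010
4: ✓ MOVGT  r2←0x00
5: · SUBVS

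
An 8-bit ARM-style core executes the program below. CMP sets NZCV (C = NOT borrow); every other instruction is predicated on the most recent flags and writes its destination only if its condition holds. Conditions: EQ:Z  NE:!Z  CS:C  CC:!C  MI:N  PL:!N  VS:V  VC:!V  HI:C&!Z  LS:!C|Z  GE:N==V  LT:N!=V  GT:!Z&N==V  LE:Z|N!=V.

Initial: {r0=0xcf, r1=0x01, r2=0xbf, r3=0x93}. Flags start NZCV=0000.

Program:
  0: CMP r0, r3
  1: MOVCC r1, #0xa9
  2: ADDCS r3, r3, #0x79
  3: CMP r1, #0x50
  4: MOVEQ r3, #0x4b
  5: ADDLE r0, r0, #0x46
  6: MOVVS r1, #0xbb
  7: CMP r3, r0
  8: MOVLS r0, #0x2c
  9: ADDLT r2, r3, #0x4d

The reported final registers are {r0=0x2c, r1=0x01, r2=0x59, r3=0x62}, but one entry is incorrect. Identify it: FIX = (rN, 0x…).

FIX = (r3, 0x0c)

[0] flags=0010 → (cmp)
[1] flags=0010 CC?F → skip
[2] flags=0010 CS?T → r3=0x0c
[3] flags=1000 → (cmp)
[4] flags=1000 EQ?F → skip
[5] flags=1000 LE?T → r0=0x15
[6] flags=1000 VS?F → skip
[7] flags=1000 → (cmp)
[8] flags=1000 LS?T → r0=0x2c
[9] flags=1000 LT?T → r2=0x59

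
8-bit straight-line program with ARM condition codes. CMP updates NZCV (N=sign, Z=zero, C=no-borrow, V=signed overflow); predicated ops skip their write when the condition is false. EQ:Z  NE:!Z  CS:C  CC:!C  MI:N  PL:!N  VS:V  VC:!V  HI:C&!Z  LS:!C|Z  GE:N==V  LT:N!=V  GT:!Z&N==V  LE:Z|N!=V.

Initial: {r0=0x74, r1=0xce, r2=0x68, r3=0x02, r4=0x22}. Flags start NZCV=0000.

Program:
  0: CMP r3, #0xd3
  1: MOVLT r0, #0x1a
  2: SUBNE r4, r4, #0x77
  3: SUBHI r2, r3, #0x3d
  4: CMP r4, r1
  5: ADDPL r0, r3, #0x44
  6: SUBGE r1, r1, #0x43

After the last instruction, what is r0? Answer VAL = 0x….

VAL = 0x74

[0] flags=0000 → (cmp)
[1] flags=0000 LT?F → skip
[2] flags=0000 NE?T → r4=0xab
[3] flags=0000 HI?F → skip
[4] flags=1000 → (cmp)
[5] flags=1000 PL?F → skip
[6] flags=1000 GE?F → skip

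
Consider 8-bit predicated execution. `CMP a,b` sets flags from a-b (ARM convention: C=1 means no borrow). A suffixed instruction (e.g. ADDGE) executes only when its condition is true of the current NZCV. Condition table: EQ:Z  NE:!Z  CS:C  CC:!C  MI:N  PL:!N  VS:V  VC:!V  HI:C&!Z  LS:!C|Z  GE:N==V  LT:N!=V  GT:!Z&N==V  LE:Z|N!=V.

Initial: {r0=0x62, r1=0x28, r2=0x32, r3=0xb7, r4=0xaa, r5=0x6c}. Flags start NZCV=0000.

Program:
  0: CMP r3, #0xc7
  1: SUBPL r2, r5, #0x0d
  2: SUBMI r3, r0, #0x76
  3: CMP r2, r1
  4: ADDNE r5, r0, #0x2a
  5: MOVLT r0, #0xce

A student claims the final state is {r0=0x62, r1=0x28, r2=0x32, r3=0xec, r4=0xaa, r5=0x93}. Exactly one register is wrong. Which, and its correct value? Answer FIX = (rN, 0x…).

0: ✓ CMP  NZCV=1000
1: · SUBPL
2: ✓ SUBMI  r3←0xec
3: ✓ CMP  NZCV=0010
4: ✓ ADDNE  r5←0x8c
5: · MOVLT

FIX = (r5, 0x8c)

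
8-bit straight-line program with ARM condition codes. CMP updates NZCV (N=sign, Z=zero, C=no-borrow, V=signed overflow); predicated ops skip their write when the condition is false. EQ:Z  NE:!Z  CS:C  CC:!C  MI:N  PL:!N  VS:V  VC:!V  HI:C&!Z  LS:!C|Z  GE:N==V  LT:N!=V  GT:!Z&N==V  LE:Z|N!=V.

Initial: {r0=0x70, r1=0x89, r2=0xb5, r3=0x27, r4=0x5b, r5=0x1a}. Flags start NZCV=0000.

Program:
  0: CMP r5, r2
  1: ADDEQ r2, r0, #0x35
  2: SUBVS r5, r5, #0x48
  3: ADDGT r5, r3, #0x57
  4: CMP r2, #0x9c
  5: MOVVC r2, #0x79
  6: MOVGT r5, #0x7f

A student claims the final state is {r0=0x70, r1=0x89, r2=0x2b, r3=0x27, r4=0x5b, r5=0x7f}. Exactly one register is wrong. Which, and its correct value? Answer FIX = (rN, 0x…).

FIX = (r2, 0x79)

0: ✓ CMP  NZCV=0000
1: · ADDEQ
2: · SUBVS
3: ✓ ADDGT  r5←0x7e
4: ✓ CMP  NZCV=0010
5: ✓ MOVVC  r2←0x79
6: ✓ MOVGT  r5←0x7f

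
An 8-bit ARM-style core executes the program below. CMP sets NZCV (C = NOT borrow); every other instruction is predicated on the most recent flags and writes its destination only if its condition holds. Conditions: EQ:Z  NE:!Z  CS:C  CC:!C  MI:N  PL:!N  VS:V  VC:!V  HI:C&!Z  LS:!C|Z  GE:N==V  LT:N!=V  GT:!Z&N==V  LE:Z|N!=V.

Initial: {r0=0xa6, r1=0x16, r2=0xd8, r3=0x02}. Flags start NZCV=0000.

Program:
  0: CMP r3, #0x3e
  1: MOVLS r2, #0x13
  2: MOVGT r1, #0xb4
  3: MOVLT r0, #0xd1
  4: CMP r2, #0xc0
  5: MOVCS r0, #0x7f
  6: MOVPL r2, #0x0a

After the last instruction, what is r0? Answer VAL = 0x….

[0] flags=1000 → (cmp)
[1] flags=1000 LS?T → r2=0x13
[2] flags=1000 GT?F → skip
[3] flags=1000 LT?T → r0=0xd1
[4] flags=0000 → (cmp)
[5] flags=0000 CS?F → skip
[6] flags=0000 PL?T → r2=0x0a

VAL = 0xd1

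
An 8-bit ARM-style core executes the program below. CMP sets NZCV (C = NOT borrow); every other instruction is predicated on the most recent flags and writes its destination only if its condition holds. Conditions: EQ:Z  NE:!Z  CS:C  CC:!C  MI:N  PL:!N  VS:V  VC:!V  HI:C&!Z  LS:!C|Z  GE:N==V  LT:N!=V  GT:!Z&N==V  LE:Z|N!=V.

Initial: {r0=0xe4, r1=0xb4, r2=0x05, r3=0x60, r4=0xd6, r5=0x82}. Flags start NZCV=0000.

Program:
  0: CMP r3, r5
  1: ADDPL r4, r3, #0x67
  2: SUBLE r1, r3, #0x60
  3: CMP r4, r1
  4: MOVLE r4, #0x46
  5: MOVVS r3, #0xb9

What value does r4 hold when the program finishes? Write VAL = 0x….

0: ✓ CMP  NZCV=1001
1: · ADDPL
2: · SUBLE
3: ✓ CMP  NZCV=0010
4: · MOVLE
5: · MOVVS

VAL = 0xd6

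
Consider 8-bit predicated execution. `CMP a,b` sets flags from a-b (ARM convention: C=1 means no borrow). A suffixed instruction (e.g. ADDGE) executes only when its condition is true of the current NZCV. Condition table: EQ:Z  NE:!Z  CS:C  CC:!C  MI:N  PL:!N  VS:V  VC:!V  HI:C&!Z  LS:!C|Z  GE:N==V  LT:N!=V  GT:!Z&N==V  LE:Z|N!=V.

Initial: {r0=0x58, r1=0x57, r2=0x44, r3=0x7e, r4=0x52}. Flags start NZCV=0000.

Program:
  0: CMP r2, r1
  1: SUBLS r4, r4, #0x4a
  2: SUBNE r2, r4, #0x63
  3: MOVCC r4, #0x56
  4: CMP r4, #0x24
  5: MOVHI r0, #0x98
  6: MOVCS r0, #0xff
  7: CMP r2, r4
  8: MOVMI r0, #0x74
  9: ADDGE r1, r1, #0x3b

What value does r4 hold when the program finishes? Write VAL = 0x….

[0] flags=1000 → (cmp)
[1] flags=1000 LS?T → r4=0x08
[2] flags=1000 NE?T → r2=0xa5
[3] flags=1000 CC?T → r4=0x56
[4] flags=0010 → (cmp)
[5] flags=0010 HI?T → r0=0x98
[6] flags=0010 CS?T → r0=0xff
[7] flags=0011 → (cmp)
[8] flags=0011 MI?F → skip
[9] flags=0011 GE?F → skip

VAL = 0x56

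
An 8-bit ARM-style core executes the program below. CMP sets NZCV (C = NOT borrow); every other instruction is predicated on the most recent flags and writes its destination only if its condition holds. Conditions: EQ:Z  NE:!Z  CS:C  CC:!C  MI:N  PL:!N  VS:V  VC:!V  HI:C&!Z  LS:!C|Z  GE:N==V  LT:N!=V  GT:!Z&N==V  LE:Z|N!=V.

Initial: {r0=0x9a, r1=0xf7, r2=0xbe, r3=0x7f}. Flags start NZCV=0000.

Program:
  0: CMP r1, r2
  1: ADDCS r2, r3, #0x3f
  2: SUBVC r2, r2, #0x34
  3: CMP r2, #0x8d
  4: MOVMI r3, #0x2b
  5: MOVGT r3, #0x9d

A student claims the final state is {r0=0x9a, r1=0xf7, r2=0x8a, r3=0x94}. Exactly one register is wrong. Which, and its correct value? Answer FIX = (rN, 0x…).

FIX = (r3, 0x2b)

[0] flags=0010 → (cmp)
[1] flags=0010 CS?T → r2=0xbe
[2] flags=0010 VC?T → r2=0x8a
[3] flags=1000 → (cmp)
[4] flags=1000 MI?T → r3=0x2b
[5] flags=1000 GT?F → skip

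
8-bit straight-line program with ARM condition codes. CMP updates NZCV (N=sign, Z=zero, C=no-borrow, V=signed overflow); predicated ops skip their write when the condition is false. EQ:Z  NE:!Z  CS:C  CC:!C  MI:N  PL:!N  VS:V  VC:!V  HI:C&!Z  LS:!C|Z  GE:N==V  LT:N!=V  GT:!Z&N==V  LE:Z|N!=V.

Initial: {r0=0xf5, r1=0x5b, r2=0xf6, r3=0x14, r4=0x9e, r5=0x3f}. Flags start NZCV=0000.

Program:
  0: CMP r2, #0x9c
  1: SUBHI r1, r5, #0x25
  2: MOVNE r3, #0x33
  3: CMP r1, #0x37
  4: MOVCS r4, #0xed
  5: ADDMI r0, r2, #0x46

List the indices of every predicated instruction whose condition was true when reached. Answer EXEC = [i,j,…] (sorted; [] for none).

EXEC = [1,2,5]

[0] flags=0010 → (cmp)
[1] flags=0010 HI?T → r1=0x1a
[2] flags=0010 NE?T → r3=0x33
[3] flags=1000 → (cmp)
[4] flags=1000 CS?F → skip
[5] flags=1000 MI?T → r0=0x3c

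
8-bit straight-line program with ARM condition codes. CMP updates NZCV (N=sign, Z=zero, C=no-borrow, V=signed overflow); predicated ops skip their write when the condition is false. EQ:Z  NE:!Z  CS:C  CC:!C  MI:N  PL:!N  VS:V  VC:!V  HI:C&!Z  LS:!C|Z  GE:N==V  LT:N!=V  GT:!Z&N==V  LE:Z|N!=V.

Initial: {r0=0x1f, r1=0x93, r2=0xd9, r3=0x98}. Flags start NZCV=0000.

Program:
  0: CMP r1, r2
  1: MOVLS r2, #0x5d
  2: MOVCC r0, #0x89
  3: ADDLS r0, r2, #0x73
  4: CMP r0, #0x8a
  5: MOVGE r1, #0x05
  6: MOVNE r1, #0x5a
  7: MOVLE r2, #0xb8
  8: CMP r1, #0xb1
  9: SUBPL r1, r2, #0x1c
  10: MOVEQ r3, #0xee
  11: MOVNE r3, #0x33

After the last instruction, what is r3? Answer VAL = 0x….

VAL = 0x33

[0] flags=1000 → (cmp)
[1] flags=1000 LS?T → r2=0x5d
[2] flags=1000 CC?T → r0=0x89
[3] flags=1000 LS?T → r0=0xd0
[4] flags=0010 → (cmp)
[5] flags=0010 GE?T → r1=0x05
[6] flags=0010 NE?T → r1=0x5a
[7] flags=0010 LE?F → skip
[8] flags=1001 → (cmp)
[9] flags=1001 PL?F → skip
[10] flags=1001 EQ?F → skip
[11] flags=1001 NE?T → r3=0x33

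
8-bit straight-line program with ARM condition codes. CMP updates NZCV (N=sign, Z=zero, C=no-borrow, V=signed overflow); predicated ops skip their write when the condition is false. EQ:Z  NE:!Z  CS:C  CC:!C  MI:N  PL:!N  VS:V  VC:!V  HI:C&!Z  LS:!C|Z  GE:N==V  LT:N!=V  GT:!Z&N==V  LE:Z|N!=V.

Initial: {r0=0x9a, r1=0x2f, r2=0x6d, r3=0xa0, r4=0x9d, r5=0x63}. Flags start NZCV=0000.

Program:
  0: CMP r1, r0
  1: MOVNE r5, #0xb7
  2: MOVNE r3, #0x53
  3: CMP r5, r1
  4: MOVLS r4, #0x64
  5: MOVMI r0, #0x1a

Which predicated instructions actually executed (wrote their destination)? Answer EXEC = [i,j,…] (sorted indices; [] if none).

0: ✓ CMP  NZCV=1001
1: ✓ MOVNE  r5←0xb7
2: ✓ MOVNE  r3←0x53
3: ✓ CMP  NZCV=1010
4: · MOVLS
5: ✓ MOVMI  r0←0x1a

EXEC = [1,2,5]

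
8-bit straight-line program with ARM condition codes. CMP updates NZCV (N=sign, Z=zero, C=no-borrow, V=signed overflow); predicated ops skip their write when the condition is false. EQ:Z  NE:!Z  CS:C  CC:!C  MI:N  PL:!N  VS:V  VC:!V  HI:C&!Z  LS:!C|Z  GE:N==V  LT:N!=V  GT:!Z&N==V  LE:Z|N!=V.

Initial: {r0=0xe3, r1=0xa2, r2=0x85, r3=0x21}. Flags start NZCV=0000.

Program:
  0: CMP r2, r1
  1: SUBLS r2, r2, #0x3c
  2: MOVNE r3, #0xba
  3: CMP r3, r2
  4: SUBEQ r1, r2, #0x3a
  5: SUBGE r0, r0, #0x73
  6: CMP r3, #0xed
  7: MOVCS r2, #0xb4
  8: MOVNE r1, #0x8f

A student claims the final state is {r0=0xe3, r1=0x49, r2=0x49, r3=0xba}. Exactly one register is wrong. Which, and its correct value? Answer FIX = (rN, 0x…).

FIX = (r1, 0x8f)

[0] flags=1000 → (cmp)
[1] flags=1000 LS?T → r2=0x49
[2] flags=1000 NE?T → r3=0xba
[3] flags=0011 → (cmp)
[4] flags=0011 EQ?F → skip
[5] flags=0011 GE?F → skip
[6] flags=1000 → (cmp)
[7] flags=1000 CS?F → skip
[8] flags=1000 NE?T → r1=0x8f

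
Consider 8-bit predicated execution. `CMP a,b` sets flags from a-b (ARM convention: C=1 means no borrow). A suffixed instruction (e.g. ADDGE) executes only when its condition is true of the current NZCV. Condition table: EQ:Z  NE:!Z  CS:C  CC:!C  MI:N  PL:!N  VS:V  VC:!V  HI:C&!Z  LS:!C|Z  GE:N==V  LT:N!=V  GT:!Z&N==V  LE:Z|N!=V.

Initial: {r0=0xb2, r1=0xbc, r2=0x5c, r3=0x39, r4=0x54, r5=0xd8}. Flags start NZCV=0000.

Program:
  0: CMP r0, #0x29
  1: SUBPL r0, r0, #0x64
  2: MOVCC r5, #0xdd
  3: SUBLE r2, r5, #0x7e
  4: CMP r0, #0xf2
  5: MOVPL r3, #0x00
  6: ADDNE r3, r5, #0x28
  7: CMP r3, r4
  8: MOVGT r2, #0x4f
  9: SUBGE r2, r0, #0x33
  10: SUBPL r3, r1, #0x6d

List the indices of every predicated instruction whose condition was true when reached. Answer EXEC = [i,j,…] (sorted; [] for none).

[0] flags=1010 → (cmp)
[1] flags=1010 PL?F → skip
[2] flags=1010 CC?F → skip
[3] flags=1010 LE?T → r2=0x5a
[4] flags=1000 → (cmp)
[5] flags=1000 PL?F → skip
[6] flags=1000 NE?T → r3=0x00
[7] flags=1000 → (cmp)
[8] flags=1000 GT?F → skip
[9] flags=1000 GE?F → skip
[10] flags=1000 PL?F → skip

EXEC = [3,6]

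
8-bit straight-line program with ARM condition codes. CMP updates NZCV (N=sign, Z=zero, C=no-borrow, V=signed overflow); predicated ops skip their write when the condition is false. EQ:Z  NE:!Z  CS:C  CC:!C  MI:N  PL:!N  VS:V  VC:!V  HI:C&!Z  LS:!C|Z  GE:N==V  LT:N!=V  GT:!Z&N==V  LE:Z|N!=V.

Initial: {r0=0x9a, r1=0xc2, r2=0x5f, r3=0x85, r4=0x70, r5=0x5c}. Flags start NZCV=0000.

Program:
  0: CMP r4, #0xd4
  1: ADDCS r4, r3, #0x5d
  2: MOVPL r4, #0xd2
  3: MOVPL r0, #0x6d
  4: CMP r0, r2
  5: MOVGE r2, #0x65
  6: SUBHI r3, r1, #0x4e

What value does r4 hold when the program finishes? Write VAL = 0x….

0: ✓ CMP  NZCV=1001
1: · ADDCS
2: · MOVPL
3: · MOVPL
4: ✓ CMP  NZCV=0011
5: · MOVGE
6: ✓ SUBHI  r3←0x74

VAL = 0x70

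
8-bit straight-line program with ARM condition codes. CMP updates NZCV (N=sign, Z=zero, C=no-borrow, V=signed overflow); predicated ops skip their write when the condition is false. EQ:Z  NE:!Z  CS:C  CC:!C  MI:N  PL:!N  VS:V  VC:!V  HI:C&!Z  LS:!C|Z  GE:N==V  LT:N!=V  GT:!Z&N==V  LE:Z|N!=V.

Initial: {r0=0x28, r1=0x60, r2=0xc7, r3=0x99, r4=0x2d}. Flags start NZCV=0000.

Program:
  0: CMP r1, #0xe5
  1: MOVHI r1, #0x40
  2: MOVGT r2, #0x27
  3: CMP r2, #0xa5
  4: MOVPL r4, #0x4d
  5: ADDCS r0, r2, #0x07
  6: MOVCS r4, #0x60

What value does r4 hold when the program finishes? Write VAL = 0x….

VAL = 0x2d

[0] flags=0000 → (cmp)
[1] flags=0000 HI?F → skip
[2] flags=0000 GT?T → r2=0x27
[3] flags=1001 → (cmp)
[4] flags=1001 PL?F → skip
[5] flags=1001 CS?F → skip
[6] flags=1001 CS?F → skip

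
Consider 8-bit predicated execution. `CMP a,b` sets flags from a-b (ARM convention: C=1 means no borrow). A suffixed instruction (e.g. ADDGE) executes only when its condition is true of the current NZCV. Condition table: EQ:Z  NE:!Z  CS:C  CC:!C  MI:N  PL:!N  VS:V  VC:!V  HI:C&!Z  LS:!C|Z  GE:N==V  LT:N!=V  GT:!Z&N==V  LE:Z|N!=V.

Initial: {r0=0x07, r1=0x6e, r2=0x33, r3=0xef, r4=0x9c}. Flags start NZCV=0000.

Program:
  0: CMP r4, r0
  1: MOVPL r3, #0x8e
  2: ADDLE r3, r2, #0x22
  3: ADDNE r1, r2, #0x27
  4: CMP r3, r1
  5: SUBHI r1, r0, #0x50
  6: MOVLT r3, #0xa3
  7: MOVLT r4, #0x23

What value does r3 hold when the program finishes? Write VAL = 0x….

VAL = 0xa3

[0] flags=1010 → (cmp)
[1] flags=1010 PL?F → skip
[2] flags=1010 LE?T → r3=0x55
[3] flags=1010 NE?T → r1=0x5a
[4] flags=1000 → (cmp)
[5] flags=1000 HI?F → skip
[6] flags=1000 LT?T → r3=0xa3
[7] flags=1000 LT?T → r4=0x23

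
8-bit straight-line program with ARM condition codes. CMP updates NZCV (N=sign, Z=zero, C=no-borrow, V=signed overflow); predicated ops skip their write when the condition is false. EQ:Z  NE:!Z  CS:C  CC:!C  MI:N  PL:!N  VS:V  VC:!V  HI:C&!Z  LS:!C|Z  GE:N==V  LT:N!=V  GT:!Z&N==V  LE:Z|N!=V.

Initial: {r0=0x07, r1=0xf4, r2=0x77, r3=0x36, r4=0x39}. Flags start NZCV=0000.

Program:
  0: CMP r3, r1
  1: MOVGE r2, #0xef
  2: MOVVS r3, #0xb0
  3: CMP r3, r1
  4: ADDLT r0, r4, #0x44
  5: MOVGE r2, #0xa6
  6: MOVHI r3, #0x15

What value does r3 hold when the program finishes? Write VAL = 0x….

VAL = 0x36

0: ✓ CMP  NZCV=0000
1: ✓ MOVGE  r2←0xef
2: · MOVVS
3: ✓ CMP  NZCV=0000
4: · ADDLT
5: ✓ MOVGE  r2←0xa6
6: · MOVHI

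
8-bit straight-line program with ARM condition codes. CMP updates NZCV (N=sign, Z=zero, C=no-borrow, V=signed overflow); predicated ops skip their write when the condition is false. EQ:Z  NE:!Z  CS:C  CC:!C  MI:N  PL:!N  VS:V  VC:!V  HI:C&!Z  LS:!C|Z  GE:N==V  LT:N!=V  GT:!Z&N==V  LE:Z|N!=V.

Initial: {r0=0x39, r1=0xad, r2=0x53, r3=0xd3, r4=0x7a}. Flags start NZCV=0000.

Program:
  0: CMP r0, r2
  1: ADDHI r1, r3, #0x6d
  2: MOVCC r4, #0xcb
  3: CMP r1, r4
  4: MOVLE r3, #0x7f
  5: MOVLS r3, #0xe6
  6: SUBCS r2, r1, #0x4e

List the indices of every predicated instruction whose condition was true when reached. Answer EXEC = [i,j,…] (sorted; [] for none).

[0] flags=1000 → (cmp)
[1] flags=1000 HI?F → skip
[2] flags=1000 CC?T → r4=0xcb
[3] flags=1000 → (cmp)
[4] flags=1000 LE?T → r3=0x7f
[5] flags=1000 LS?T → r3=0xe6
[6] flags=1000 CS?F → skip

EXEC = [2,4,5]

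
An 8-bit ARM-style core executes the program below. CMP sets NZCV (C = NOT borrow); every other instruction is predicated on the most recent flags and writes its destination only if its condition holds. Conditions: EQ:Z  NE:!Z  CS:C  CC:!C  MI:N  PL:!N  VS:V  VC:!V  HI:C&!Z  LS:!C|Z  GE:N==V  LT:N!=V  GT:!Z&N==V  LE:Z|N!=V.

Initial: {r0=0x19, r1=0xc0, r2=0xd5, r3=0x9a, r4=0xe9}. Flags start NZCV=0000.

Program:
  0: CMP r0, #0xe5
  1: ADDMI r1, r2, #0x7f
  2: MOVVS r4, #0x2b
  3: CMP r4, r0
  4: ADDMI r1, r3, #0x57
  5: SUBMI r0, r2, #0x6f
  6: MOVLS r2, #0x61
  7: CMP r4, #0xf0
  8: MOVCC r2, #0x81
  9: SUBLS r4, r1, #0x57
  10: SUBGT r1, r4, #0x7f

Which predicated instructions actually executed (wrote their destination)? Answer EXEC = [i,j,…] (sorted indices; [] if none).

0: ✓ CMP  NZCV=0000
1: · ADDMI
2: · MOVVS
3: ✓ CMP  NZCV=1010
4: ✓ ADDMI  r1←0xf1
5: ✓ SUBMI  r0←0x66
6: · MOVLS
7: ✓ CMP  NZCV=1000
8: ✓ MOVCC  r2←0x81
9: ✓ SUBLS  r4←0x9a
10: · SUBGT

EXEC = [4,5,8,9]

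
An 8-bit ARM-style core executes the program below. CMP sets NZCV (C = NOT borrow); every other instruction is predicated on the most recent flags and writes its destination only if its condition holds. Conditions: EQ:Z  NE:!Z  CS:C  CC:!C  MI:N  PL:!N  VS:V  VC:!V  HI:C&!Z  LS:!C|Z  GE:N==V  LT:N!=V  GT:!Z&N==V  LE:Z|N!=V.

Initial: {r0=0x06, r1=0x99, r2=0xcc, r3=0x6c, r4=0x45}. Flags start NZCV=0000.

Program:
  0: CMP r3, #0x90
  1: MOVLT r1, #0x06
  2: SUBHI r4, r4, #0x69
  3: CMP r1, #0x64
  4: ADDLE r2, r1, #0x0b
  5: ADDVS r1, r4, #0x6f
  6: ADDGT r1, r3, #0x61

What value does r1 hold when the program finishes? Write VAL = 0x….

VAL = 0xb4

[0] flags=1001 → (cmp)
[1] flags=1001 LT?F → skip
[2] flags=1001 HI?F → skip
[3] flags=0011 → (cmp)
[4] flags=0011 LE?T → r2=0xa4
[5] flags=0011 VS?T → r1=0xb4
[6] flags=0011 GT?F → skip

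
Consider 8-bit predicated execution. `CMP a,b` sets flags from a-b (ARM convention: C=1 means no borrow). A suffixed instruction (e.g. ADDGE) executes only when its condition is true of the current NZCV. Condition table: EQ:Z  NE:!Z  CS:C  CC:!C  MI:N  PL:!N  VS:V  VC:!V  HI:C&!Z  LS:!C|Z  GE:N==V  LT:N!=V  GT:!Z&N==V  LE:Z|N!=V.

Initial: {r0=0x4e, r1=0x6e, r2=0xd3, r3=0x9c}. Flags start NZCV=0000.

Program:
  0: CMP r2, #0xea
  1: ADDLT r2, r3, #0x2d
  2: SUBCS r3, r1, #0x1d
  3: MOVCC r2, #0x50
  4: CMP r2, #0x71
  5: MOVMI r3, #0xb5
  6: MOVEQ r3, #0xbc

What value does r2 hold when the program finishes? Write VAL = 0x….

VAL = 0x50

[0] flags=1000 → (cmp)
[1] flags=1000 LT?T → r2=0xc9
[2] flags=1000 CS?F → skip
[3] flags=1000 CC?T → r2=0x50
[4] flags=1000 → (cmp)
[5] flags=1000 MI?T → r3=0xb5
[6] flags=1000 EQ?F → skip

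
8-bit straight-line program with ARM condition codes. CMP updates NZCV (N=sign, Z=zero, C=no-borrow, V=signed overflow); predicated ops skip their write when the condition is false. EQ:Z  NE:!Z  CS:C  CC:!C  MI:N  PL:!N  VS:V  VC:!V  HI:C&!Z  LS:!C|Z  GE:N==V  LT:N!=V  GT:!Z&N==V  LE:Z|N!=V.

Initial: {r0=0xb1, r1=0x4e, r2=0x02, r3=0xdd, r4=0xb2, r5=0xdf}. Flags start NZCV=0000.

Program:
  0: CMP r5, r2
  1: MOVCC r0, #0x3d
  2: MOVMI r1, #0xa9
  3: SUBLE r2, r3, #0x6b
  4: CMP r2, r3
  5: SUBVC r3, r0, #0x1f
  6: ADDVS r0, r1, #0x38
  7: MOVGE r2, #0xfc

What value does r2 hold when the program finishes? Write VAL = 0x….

VAL = 0xfc

0: ✓ CMP  NZCV=1010
1: · MOVCC
2: ✓ MOVMI  r1←0xa9
3: ✓ SUBLE  r2←0x72
4: ✓ CMP  NZCV=1001
5: · SUBVC
6: ✓ ADDVS  r0←0xe1
7: ✓ MOVGE  r2←0xfc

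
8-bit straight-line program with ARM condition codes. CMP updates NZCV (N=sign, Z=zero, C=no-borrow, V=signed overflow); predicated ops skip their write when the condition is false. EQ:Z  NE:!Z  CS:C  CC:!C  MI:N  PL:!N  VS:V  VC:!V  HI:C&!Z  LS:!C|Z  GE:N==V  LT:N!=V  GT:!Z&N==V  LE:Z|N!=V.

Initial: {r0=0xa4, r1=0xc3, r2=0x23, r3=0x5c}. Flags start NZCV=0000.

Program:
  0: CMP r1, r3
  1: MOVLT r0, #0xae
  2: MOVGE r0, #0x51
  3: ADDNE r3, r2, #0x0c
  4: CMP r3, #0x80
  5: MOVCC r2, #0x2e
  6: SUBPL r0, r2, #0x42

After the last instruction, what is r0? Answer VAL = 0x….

VAL = 0xae

0: ✓ CMP  NZCV=0011
1: ✓ MOVLT  r0←0xae
2: · MOVGE
3: ✓ ADDNE  r3←0x2f
4: ✓ CMP  NZCV=1001
5: ✓ MOVCC  r2←0x2e
6: · SUBPL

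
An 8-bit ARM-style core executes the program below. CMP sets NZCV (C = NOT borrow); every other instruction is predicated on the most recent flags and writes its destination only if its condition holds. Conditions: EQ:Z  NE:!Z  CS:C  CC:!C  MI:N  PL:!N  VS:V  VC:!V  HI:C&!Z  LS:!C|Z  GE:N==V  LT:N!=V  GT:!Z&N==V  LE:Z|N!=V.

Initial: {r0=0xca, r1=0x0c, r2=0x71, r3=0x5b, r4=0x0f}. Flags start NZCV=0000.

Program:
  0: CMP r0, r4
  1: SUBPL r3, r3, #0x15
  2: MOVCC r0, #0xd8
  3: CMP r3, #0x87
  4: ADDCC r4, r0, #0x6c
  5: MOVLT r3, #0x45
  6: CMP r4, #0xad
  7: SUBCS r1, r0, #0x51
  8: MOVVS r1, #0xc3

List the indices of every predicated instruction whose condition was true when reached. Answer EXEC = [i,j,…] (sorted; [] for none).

EXEC = [4,8]

0: ✓ CMP  NZCV=1010
1: · SUBPL
2: · MOVCC
3: ✓ CMP  NZCV=1001
4: ✓ ADDCC  r4←0x36
5: · MOVLT
6: ✓ CMP  NZCV=1001
7: · SUBCS
8: ✓ MOVVS  r1←0xc3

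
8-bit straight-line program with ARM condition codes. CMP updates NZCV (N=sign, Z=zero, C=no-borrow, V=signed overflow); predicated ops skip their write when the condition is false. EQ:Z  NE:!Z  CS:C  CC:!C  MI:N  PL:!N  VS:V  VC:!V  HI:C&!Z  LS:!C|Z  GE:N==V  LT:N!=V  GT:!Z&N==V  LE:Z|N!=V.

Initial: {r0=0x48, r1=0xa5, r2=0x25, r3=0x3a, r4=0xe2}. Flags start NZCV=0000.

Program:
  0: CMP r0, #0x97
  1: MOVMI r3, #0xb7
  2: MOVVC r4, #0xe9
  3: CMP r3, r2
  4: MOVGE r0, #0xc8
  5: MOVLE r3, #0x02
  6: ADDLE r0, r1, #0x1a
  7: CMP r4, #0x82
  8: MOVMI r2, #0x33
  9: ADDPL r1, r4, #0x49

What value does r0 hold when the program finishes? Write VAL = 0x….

VAL = 0xbf

[0] flags=1001 → (cmp)
[1] flags=1001 MI?T → r3=0xb7
[2] flags=1001 VC?F → skip
[3] flags=1010 → (cmp)
[4] flags=1010 GE?F → skip
[5] flags=1010 LE?T → r3=0x02
[6] flags=1010 LE?T → r0=0xbf
[7] flags=0010 → (cmp)
[8] flags=0010 MI?F → skip
[9] flags=0010 PL?T → r1=0x2b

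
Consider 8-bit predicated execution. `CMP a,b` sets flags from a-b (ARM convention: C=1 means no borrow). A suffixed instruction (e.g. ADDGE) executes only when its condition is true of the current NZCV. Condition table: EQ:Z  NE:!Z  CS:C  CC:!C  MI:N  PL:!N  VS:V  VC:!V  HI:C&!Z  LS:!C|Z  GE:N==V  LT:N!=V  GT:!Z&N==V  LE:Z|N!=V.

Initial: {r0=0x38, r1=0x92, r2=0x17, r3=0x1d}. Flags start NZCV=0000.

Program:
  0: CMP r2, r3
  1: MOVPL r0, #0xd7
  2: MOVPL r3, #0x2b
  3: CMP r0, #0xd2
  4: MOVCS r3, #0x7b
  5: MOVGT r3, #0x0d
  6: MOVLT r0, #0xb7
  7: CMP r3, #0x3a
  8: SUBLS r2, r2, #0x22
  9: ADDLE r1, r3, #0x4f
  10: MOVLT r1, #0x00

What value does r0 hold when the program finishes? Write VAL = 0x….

[0] flags=1000 → (cmp)
[1] flags=1000 PL?F → skip
[2] flags=1000 PL?F → skip
[3] flags=0000 → (cmp)
[4] flags=0000 CS?F → skip
[5] flags=0000 GT?T → r3=0x0d
[6] flags=0000 LT?F → skip
[7] flags=1000 → (cmp)
[8] flags=1000 LS?T → r2=0xf5
[9] flags=1000 LE?T → r1=0x5c
[10] flags=1000 LT?T → r1=0x00

VAL = 0x38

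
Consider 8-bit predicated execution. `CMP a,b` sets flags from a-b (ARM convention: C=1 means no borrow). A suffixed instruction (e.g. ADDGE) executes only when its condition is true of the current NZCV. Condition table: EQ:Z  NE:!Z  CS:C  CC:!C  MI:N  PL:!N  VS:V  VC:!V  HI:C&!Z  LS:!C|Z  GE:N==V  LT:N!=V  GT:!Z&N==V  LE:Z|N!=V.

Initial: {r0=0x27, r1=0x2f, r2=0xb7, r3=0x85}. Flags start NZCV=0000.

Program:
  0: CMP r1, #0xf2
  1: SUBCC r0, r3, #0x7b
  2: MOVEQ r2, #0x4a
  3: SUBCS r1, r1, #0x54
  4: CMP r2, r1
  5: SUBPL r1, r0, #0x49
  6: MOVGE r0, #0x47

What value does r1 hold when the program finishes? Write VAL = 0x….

[0] flags=0000 → (cmp)
[1] flags=0000 CC?T → r0=0x0a
[2] flags=0000 EQ?F → skip
[3] flags=0000 CS?F → skip
[4] flags=1010 → (cmp)
[5] flags=1010 PL?F → skip
[6] flags=1010 GE?F → skip

VAL = 0x2f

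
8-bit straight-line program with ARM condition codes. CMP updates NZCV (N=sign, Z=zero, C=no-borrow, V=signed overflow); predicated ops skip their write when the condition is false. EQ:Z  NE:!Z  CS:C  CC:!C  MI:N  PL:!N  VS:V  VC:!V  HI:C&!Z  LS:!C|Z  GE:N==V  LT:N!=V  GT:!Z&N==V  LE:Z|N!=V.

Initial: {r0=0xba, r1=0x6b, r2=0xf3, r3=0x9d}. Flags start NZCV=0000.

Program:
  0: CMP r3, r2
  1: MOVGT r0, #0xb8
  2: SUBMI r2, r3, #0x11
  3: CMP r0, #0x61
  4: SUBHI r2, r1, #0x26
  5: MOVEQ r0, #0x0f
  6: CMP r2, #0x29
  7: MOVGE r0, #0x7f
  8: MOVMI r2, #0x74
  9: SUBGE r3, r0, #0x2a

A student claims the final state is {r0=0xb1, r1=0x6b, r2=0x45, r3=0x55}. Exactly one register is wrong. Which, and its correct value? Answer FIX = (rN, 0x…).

FIX = (r0, 0x7f)

0: ✓ CMP  NZCV=1000
1: · MOVGT
2: ✓ SUBMI  r2←0x8c
3: ✓ CMP  NZCV=0011
4: ✓ SUBHI  r2←0x45
5: · MOVEQ
6: ✓ CMP  NZCV=0010
7: ✓ MOVGE  r0←0x7f
8: · MOVMI
9: ✓ SUBGE  r3←0x55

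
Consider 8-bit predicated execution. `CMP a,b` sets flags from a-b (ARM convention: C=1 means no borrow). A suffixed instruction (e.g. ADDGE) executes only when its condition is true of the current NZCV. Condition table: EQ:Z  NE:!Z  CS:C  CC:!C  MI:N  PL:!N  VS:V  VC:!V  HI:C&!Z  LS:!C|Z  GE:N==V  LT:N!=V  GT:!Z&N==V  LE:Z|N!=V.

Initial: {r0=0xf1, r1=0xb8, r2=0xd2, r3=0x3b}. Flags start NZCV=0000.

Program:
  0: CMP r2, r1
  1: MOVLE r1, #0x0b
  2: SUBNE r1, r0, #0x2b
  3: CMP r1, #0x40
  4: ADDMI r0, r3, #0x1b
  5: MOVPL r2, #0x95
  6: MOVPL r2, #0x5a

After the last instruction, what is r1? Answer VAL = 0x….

VAL = 0xc6

[0] flags=0010 → (cmp)
[1] flags=0010 LE?F → skip
[2] flags=0010 NE?T → r1=0xc6
[3] flags=1010 → (cmp)
[4] flags=1010 MI?T → r0=0x56
[5] flags=1010 PL?F → skip
[6] flags=1010 PL?F → skip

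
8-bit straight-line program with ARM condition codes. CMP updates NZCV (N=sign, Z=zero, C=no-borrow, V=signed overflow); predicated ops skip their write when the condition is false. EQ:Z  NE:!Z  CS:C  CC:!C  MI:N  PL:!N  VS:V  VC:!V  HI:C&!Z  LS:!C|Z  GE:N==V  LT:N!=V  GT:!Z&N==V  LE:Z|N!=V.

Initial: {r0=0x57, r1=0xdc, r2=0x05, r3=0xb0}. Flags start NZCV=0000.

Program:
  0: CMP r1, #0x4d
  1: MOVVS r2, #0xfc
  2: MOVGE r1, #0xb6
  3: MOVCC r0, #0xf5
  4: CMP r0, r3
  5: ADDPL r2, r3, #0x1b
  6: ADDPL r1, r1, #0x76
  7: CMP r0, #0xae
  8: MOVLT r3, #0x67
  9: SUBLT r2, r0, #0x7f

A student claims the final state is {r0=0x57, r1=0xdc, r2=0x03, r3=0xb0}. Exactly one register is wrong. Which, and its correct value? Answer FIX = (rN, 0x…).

0: ✓ CMP  NZCV=1010
1: · MOVVS
2: · MOVGE
3: · MOVCC
4: ✓ CMP  NZCV=1001
5: · ADDPL
6: · ADDPL
7: ✓ CMP  NZCV=1001
8: · MOVLT
9: · SUBLT

FIX = (r2, 0x05)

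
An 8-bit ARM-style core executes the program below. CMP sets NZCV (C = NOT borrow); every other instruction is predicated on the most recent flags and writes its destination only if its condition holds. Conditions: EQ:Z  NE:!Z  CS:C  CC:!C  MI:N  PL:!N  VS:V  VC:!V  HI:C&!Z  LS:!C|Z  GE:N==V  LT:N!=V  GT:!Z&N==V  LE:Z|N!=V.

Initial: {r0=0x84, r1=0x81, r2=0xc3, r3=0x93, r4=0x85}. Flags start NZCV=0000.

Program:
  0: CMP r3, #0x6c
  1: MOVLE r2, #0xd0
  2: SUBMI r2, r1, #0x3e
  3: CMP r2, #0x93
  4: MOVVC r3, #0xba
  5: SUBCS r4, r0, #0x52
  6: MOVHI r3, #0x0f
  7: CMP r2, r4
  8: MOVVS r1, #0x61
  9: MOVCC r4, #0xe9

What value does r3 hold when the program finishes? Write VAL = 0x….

VAL = 0x0f

0: ✓ CMP  NZCV=0011
1: ✓ MOVLE  r2←0xd0
2: · SUBMI
3: ✓ CMP  NZCV=0010
4: ✓ MOVVC  r3←0xba
5: ✓ SUBCS  r4←0x32
6: ✓ MOVHI  r3←0x0f
7: ✓ CMP  NZCV=1010
8: · MOVVS
9: · MOVCC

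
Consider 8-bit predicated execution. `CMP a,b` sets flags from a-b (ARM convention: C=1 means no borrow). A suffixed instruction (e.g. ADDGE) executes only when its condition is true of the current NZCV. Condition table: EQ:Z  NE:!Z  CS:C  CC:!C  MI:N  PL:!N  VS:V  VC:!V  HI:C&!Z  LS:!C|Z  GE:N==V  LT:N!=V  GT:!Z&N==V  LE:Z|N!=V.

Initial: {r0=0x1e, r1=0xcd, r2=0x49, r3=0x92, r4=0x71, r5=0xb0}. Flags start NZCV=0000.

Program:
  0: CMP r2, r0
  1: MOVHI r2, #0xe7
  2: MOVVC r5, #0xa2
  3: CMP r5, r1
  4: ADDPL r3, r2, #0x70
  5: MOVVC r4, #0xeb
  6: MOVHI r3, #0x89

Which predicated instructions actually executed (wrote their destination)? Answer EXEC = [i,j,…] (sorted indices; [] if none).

EXEC = [1,2,5]

[0] flags=0010 → (cmp)
[1] flags=0010 HI?T → r2=0xe7
[2] flags=0010 VC?T → r5=0xa2
[3] flags=1000 → (cmp)
[4] flags=1000 PL?F → skip
[5] flags=1000 VC?T → r4=0xeb
[6] flags=1000 HI?F → skip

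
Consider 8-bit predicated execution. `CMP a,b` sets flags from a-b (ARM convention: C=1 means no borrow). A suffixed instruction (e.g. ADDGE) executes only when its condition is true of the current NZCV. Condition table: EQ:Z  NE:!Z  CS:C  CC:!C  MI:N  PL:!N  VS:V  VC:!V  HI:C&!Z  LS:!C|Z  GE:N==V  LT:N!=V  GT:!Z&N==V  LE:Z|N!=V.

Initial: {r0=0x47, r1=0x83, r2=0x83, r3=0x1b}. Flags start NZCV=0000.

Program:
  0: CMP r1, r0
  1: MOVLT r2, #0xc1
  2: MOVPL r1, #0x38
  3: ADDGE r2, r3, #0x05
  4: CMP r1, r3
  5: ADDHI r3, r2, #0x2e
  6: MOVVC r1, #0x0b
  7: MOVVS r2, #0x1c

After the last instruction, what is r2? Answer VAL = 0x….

0: ✓ CMP  NZCV=0011
1: ✓ MOVLT  r2←0xc1
2: ✓ MOVPL  r1←0x38
3: · ADDGE
4: ✓ CMP  NZCV=0010
5: ✓ ADDHI  r3←0xef
6: ✓ MOVVC  r1←0x0b
7: · MOVVS

VAL = 0xc1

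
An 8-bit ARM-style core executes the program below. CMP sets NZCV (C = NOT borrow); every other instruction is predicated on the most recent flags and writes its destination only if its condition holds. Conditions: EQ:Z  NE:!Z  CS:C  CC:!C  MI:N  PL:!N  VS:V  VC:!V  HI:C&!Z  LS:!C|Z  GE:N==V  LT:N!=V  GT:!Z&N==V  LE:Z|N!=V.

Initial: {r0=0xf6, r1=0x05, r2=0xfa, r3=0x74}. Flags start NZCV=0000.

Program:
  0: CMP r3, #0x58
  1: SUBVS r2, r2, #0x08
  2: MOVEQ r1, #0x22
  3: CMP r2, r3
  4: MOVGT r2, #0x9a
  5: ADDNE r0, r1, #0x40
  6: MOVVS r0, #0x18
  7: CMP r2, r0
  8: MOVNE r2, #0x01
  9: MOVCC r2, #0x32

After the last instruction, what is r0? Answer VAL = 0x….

VAL = 0x45

[0] flags=0010 → (cmp)
[1] flags=0010 VS?F → skip
[2] flags=0010 EQ?F → skip
[3] flags=1010 → (cmp)
[4] flags=1010 GT?F → skip
[5] flags=1010 NE?T → r0=0x45
[6] flags=1010 VS?F → skip
[7] flags=1010 → (cmp)
[8] flags=1010 NE?T → r2=0x01
[9] flags=1010 CC?F → skip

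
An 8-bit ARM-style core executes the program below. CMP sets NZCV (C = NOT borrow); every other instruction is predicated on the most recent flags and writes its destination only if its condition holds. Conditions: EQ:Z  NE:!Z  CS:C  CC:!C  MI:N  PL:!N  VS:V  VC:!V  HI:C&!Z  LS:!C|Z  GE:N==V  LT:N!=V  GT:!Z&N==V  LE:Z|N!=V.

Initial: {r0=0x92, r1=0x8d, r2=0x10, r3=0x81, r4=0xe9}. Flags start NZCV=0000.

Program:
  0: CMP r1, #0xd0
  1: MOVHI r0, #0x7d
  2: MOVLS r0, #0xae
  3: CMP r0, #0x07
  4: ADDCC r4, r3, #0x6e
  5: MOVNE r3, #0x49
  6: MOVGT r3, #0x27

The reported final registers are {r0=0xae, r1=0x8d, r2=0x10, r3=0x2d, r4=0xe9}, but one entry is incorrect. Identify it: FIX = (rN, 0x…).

[0] flags=1000 → (cmp)
[1] flags=1000 HI?F → skip
[2] flags=1000 LS?T → r0=0xae
[3] flags=1010 → (cmp)
[4] flags=1010 CC?F → skip
[5] flags=1010 NE?T → r3=0x49
[6] flags=1010 GT?F → skip

FIX = (r3, 0x49)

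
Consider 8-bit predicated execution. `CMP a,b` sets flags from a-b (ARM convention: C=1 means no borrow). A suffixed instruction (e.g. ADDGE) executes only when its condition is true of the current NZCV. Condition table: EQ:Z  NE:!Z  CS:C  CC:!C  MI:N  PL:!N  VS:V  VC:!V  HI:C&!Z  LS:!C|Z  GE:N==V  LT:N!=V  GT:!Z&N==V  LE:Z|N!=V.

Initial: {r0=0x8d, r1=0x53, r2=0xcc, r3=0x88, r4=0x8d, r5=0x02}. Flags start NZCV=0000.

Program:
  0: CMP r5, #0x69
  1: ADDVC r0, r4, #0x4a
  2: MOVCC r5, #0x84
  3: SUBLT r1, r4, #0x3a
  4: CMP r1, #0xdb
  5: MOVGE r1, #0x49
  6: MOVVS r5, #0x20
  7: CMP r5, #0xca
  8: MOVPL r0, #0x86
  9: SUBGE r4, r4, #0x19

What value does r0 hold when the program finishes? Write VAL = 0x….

[0] flags=1000 → (cmp)
[1] flags=1000 VC?T → r0=0xd7
[2] flags=1000 CC?T → r5=0x84
[3] flags=1000 LT?T → r1=0x53
[4] flags=0000 → (cmp)
[5] flags=0000 GE?T → r1=0x49
[6] flags=0000 VS?F → skip
[7] flags=1000 → (cmp)
[8] flags=1000 PL?F → skip
[9] flags=1000 GE?F → skip

VAL = 0xd7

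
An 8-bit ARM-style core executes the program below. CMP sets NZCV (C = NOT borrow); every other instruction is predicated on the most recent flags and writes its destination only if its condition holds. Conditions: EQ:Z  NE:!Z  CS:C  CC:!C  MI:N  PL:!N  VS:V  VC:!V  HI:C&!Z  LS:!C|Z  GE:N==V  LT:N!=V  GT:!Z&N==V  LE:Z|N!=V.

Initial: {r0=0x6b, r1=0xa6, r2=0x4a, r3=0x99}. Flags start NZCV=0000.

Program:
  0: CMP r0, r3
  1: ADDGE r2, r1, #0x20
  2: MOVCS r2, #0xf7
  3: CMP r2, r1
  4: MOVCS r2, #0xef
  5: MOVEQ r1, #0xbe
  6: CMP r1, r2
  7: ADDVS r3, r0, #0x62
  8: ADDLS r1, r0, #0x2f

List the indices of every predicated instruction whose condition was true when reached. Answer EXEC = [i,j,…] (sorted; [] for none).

0: ✓ CMP  NZCV=1001
1: ✓ ADDGE  r2←0xc6
2: · MOVCS
3: ✓ CMP  NZCV=0010
4: ✓ MOVCS  r2←0xef
5: · MOVEQ
6: ✓ CMP  NZCV=1000
7: · ADDVS
8: ✓ ADDLS  r1←0x9a

EXEC = [1,4,8]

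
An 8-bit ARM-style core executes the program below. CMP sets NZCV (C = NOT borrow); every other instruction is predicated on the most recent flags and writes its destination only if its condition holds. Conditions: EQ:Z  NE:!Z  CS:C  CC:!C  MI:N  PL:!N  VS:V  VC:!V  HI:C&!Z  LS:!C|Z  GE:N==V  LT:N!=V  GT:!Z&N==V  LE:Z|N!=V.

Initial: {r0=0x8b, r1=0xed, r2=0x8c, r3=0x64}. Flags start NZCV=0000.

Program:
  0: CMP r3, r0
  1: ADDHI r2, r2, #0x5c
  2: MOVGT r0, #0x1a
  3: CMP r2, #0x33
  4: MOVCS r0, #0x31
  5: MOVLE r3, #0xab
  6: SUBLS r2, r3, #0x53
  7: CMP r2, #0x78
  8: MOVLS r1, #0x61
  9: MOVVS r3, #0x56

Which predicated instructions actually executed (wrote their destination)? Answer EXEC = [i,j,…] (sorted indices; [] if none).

0: ✓ CMP  NZCV=1001
1: · ADDHI
2: ✓ MOVGT  r0←0x1a
3: ✓ CMP  NZCV=0011
4: ✓ MOVCS  r0←0x31
5: ✓ MOVLE  r3←0xab
6: · SUBLS
7: ✓ CMP  NZCV=0011
8: · MOVLS
9: ✓ MOVVS  r3←0x56

EXEC = [2,4,5,9]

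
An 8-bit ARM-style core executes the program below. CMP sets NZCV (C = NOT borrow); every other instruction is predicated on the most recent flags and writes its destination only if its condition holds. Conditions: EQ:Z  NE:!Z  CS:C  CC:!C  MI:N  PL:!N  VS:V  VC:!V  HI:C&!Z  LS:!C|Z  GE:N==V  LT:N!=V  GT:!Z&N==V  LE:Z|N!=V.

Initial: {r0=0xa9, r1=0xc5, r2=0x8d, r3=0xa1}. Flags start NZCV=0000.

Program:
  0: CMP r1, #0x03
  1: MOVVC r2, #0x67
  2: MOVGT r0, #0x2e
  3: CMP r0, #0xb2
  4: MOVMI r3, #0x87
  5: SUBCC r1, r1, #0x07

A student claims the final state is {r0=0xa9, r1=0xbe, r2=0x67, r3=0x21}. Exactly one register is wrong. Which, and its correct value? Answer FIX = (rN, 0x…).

FIX = (r3, 0x87)

[0] flags=1010 → (cmp)
[1] flags=1010 VC?T → r2=0x67
[2] flags=1010 GT?F → skip
[3] flags=1000 → (cmp)
[4] flags=1000 MI?T → r3=0x87
[5] flags=1000 CC?T → r1=0xbe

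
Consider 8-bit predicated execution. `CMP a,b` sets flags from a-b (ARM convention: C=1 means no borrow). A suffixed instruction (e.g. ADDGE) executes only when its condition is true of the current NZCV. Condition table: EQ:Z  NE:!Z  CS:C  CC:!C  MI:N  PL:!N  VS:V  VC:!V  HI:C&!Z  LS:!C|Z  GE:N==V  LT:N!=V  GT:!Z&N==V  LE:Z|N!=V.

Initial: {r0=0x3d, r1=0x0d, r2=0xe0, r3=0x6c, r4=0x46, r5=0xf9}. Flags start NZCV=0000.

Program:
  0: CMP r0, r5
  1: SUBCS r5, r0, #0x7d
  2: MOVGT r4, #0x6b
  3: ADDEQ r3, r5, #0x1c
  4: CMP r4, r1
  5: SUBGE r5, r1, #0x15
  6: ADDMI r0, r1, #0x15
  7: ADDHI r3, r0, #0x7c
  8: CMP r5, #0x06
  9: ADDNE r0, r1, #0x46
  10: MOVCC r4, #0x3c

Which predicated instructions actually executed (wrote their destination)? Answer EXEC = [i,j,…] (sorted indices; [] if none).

EXEC = [2,5,7,9]

0: ✓ CMP  NZCV=0000
1: · SUBCS
2: ✓ MOVGT  r4←0x6b
3: · ADDEQ
4: ✓ CMP  NZCV=0010
5: ✓ SUBGE  r5←0xf8
6: · ADDMI
7: ✓ ADDHI  r3←0xb9
8: ✓ CMP  NZCV=1010
9: ✓ ADDNE  r0←0x53
10: · MOVCC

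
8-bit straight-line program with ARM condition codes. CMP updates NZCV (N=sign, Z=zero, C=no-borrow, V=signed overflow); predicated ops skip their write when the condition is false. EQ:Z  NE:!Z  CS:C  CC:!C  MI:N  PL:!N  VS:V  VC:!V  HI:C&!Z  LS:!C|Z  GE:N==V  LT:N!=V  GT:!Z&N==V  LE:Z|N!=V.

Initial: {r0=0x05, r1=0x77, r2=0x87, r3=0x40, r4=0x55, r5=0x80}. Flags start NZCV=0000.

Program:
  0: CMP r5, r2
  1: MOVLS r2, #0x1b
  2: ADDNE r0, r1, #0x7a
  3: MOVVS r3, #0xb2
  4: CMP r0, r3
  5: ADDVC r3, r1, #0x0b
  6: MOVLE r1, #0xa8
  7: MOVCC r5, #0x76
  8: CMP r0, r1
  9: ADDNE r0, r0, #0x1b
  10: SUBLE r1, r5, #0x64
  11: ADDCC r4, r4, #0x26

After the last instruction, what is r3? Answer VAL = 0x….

0: ✓ CMP  NZCV=1000
1: ✓ MOVLS  r2←0x1b
2: ✓ ADDNE  r0←0xf1
3: · MOVVS
4: ✓ CMP  NZCV=1010
5: ✓ ADDVC  r3←0x82
6: ✓ MOVLE  r1←0xa8
7: · MOVCC
8: ✓ CMP  NZCV=0010
9: ✓ ADDNE  r0←0x0c
10: · SUBLE
11: · ADDCC

VAL = 0x82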